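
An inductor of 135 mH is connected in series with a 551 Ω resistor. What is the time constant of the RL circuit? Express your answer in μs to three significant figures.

τ ≈ 245 μs

τ = L/R = (0.135 H)/(551 Ω) = 2.450×10^-4 s.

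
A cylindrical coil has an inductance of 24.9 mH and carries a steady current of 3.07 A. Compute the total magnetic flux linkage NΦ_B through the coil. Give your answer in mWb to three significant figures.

From L = NΦ_B/I, the flux linkage is NΦ_B = LI.
NΦ_B = (2.490×10^-2 H)(3.07 A) = 7.644×10^-2 Wb.

NΦ_B ≈ 76.4 mWb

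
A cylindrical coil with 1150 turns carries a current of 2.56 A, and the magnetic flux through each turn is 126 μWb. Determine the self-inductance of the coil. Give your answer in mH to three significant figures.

Self-inductance is defined by L = NΦ_B/I (flux linkage over current).
L = (1150)(1.260×10^-4 Wb)/(2.56 A) = 5.660×10^-2 H.

L ≈ 56.6 mH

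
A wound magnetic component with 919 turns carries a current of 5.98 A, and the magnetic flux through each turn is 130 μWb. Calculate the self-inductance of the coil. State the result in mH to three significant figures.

L ≈ 20.0 mH

Self-inductance is defined by L = NΦ_B/I (flux linkage over current).
L = (919)(1.300×10^-4 Wb)/(5.98 A) = 1.998×10^-2 H.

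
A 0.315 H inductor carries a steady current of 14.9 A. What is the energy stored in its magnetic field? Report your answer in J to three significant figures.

Stored magnetic energy: U = ½LI².
U = ½(0.315 H)(14.9 A)² = 34.97 J.

U ≈ 35.0 J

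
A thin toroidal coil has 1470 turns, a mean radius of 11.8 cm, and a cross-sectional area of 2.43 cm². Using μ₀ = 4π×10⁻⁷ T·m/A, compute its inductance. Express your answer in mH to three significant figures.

For a thin toroid, L = μ₀N²A/(2πR).
L = (4π×10⁻⁷)(1470)²(2.430×10^-4) / (2π×0.118 m) = 8.900×10^-4 H.

L ≈ 0.890 mH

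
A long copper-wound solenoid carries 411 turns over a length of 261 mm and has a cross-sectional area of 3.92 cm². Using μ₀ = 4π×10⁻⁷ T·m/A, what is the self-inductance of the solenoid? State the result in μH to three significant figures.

A = 3.92 cm² = 3.920×10^-4 m².
For a long solenoid, L = μ₀N²A/ℓ.
L = (4π×10⁻⁷)(411)²(3.920×10^-4)/(0.261 m) = 3.188×10^-4 H.

L ≈ 319 μH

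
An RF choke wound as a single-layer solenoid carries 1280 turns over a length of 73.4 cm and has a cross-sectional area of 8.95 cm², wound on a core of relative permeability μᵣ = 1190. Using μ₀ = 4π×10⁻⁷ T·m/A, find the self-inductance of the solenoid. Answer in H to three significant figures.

A = 8.95 cm² = 8.950×10^-4 m².
For a long solenoid, L = μ₀μᵣN²A/ℓ.
L = (4π×10⁻⁷)(1190)(1280)²(8.950×10^-4)/(0.734 m) = 2.987 H.

L ≈ 2.99 H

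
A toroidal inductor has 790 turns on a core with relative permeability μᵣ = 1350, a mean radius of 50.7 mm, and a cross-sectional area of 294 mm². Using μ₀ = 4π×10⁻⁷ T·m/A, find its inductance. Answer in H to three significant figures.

For a thin toroid, L = μ₀μᵣN²A/(2πR).
L = (4π×10⁻⁷)(1350)(790)²(2.940×10^-4) / (2π×5.070×10^-2 m) = 0.9771 H.

L ≈ 0.977 H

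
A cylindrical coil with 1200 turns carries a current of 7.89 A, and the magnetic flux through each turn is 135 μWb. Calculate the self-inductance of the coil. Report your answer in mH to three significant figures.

Self-inductance is defined by L = NΦ_B/I (flux linkage over current).
L = (1200)(1.350×10^-4 Wb)/(7.89 A) = 2.053×10^-2 H.

L ≈ 20.5 mH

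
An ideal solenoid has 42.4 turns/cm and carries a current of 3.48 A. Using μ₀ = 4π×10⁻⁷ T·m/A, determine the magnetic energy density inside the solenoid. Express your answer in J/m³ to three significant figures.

u ≈ 137 J/m³

B = μ₀nI = (4π×10⁻⁷)(4.240×10^3)(3.48) = 1.854×10^-2 T.
u = B²/(2μ₀) = (1.854×10^-2)²/(2×4π×10⁻⁷) = 136.8 J/m³.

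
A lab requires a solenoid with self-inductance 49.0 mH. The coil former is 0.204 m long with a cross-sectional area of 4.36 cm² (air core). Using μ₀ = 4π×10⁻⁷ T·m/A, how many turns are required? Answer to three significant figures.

A = 4.36 cm² = 4.360×10^-4 m².
From L = μ₀N²A/ℓ, N = √(Lℓ / (μ₀A)).
N = √[(4.900×10^-2)(0.204) / ((4π×10⁻⁷)×4.360×10^-4)] = √(1.824×10^7) ≈ 4271.3.

N ≈ 4270 turns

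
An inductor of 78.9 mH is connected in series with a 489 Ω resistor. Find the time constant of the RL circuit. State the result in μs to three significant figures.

τ ≈ 161 μs

τ = L/R = (7.890×10^-2 H)/(489 Ω) = 1.613×10^-4 s.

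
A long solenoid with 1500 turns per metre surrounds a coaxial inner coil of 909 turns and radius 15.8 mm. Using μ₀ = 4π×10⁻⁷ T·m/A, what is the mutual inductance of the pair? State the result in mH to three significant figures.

M ≈ 1.34 mH

The outer solenoid produces a uniform field B₁ = μ₀n₁I₁ across the inner coil,
so the flux linkage is N₂Φ = N₂B₁A₂ = μ₀n₁N₂A₂·I₁, giving M = μ₀n₁N₂A₂.
A₂ = πr² = π(1.580×10^-2 m)² = 7.843×10^-4 m².
M = (4π×10⁻⁷)(1500)(909)(7.843×10^-4) = 1.344×10^-3 H.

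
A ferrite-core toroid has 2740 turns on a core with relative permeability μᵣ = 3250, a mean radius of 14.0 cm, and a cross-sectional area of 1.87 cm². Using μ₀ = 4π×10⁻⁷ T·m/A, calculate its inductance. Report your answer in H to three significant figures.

For a thin toroid, L = μ₀μᵣN²A/(2πR).
L = (4π×10⁻⁷)(3250)(2740)²(1.870×10^-4) / (2π×0.14 m) = 6.518 H.

L ≈ 6.52 H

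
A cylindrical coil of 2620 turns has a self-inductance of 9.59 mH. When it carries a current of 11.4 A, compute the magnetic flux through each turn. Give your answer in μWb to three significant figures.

Φ_B ≈ 41.7 μWb

From L = NΦ_B/I, the flux per turn is Φ_B = LI/N.
Φ_B = (9.590×10^-3 H)(11.4 A)/2620 = 4.173×10^-5 Wb.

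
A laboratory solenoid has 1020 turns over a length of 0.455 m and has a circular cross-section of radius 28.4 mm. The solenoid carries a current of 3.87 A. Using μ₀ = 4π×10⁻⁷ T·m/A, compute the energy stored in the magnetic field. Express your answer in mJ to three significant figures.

A = πr² = π(2.840×10^-2 m)² = 2.534×10^-3 m².
L = μ₀N²A/ℓ = (4π×10⁻⁷)(1020)²(2.534×10^-3)/(0.455) = 7.281×10^-3 H.
U = ½LI² = ½(7.281×10^-3)(3.87)² = 5.452×10^-2 J.

U ≈ 54.5 mJ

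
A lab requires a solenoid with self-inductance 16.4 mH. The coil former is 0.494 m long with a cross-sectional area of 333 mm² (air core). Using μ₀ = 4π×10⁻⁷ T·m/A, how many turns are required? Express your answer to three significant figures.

A = 333 mm² = 3.330×10^-4 m².
From L = μ₀N²A/ℓ, N = √(Lℓ / (μ₀A)).
N = √[(1.640×10^-2)(0.494) / ((4π×10⁻⁷)×3.330×10^-4)] = √(1.936×10^7) ≈ 4400.1.

N ≈ 4400 turns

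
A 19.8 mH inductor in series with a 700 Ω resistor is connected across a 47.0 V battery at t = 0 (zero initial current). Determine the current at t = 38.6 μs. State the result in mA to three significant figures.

I ≈ 50.0 mA

τ = L/R = 1.980×10^-2/700 = 2.829×10^-5 s; final current I_∞ = ε/R = 47.0/700 = 6.714×10^-2 A.
I(t) = I_∞(1 − e^(−t/τ)) with t/τ = 1.365.
I = (6.714×10^-2)(1 − e^(−1.365)) = 4.999×10^-2 A.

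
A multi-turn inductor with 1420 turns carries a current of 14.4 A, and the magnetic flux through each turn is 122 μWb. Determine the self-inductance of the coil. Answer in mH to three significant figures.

Self-inductance is defined by L = NΦ_B/I (flux linkage over current).
L = (1420)(1.220×10^-4 Wb)/(14.4 A) = 1.203×10^-2 H.

L ≈ 12.0 mH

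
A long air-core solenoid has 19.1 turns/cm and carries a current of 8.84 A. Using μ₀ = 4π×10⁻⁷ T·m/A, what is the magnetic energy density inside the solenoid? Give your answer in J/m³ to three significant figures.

B = μ₀nI = (4π×10⁻⁷)(1.910×10^3)(8.84) = 2.122×10^-2 T.
u = B²/(2μ₀) = (2.122×10^-2)²/(2×4π×10⁻⁷) = 179.1 J/m³.

u ≈ 179 J/m³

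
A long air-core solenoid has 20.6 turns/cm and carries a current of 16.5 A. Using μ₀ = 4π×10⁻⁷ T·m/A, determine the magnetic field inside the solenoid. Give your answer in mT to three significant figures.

B ≈ 42.7 mT

Inside a long solenoid, B = μ₀nI.
B = (4π×10⁻⁷)(2.060×10^3 m⁻¹)(16.5 A) = 4.271×10^-2 T.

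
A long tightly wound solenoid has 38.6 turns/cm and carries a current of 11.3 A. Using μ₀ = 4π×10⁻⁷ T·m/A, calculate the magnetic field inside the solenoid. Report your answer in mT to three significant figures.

B ≈ 54.8 mT

Inside a long solenoid, B = μ₀nI.
B = (4π×10⁻⁷)(3.860×10^3 m⁻¹)(11.3 A) = 5.481×10^-2 T.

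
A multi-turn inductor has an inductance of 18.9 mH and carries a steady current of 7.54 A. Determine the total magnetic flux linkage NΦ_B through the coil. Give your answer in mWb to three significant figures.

NΦ_B ≈ 143 mWb

From L = NΦ_B/I, the flux linkage is NΦ_B = LI.
NΦ_B = (1.890×10^-2 H)(7.54 A) = 0.1425 Wb.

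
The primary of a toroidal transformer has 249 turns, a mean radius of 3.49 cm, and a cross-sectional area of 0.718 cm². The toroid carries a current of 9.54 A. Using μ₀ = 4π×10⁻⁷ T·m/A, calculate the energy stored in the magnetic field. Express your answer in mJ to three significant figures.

L = μ₀N²A/(2πR) = (4π×10⁻⁷)(249)²(7.180×10^-5)/(2π×3.490×10^-2) = 2.551×10^-5 H.
U = ½LI² = ½(2.551×10^-5)(9.54)² = 1.161×10^-3 J.

U ≈ 1.16 mJ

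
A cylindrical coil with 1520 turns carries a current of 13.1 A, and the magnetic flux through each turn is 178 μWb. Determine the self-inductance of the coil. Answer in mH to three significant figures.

Self-inductance is defined by L = NΦ_B/I (flux linkage over current).
L = (1520)(1.780×10^-4 Wb)/(13.1 A) = 2.065×10^-2 H.

L ≈ 20.7 mH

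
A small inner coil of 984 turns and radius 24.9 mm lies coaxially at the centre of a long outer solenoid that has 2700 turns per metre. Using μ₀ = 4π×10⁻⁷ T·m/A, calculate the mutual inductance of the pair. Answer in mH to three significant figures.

M ≈ 6.50 mH

The outer solenoid produces a uniform field B₁ = μ₀n₁I₁ across the inner coil,
so the flux linkage is N₂Φ = N₂B₁A₂ = μ₀n₁N₂A₂·I₁, giving M = μ₀n₁N₂A₂.
A₂ = πr² = π(2.490×10^-2 m)² = 1.948×10^-3 m².
M = (4π×10⁻⁷)(2700)(984)(1.948×10^-3) = 6.503×10^-3 H.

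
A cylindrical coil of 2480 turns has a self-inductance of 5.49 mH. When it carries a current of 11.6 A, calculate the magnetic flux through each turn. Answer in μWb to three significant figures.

From L = NΦ_B/I, the flux per turn is Φ_B = LI/N.
Φ_B = (5.490×10^-3 H)(11.6 A)/2480 = 2.568×10^-5 Wb.

Φ_B ≈ 25.7 μWb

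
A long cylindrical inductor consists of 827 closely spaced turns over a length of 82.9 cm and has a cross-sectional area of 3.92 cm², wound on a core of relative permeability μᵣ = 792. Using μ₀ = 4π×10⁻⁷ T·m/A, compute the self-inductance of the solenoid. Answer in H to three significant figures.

L ≈ 0.322 H

A = 3.92 cm² = 3.920×10^-4 m².
For a long solenoid, L = μ₀μᵣN²A/ℓ.
L = (4π×10⁻⁷)(792)(827)²(3.920×10^-4)/(0.829 m) = 0.3219 H.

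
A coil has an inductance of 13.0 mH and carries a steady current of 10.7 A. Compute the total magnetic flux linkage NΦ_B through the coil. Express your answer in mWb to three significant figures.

NΦ_B ≈ 139 mWb

From L = NΦ_B/I, the flux linkage is NΦ_B = LI.
NΦ_B = (1.300×10^-2 H)(10.7 A) = 0.1391 Wb.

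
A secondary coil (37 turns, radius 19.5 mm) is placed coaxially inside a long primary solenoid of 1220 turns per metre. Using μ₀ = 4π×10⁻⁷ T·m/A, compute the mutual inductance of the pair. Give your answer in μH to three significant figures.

M ≈ 67.8 μH

The outer solenoid produces a uniform field B₁ = μ₀n₁I₁ across the inner coil,
so the flux linkage is N₂Φ = N₂B₁A₂ = μ₀n₁N₂A₂·I₁, giving M = μ₀n₁N₂A₂.
A₂ = πr² = π(1.950×10^-2 m)² = 1.1946×10^-3 m².
M = (4π×10⁻⁷)(1220)(37)(1.1946×10^-3) = 6.776×10^-5 H.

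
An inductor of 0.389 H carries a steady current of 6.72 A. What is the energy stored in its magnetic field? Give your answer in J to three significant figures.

U ≈ 8.78 J

Stored magnetic energy: U = ½LI².
U = ½(0.389 H)(6.72 A)² = 8.783 J.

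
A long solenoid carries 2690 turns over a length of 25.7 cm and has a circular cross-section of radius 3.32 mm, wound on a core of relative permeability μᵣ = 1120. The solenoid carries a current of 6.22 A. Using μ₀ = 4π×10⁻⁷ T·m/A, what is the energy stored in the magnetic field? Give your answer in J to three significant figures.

A = πr² = π(3.320×10^-3 m)² = 3.463×10^-5 m².
L = μ₀μᵣN²A/ℓ = (4π×10⁻⁷)(1120)(2690)²(3.463×10^-5)/(0.257) = 1.372 H.
U = ½LI² = ½(1.372)(6.22)² = 26.54 J.

U ≈ 26.5 J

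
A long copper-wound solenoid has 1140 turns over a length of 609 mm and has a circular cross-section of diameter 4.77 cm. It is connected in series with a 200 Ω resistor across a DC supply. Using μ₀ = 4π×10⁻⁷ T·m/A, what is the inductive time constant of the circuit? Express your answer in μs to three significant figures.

A = π(d/2)² = π(2.385×10^-2 m)² = 1.787×10^-3 m².
L = μ₀N²A/ℓ = (4π×10⁻⁷)(1140)²(1.787×10^-3)/(0.609) = 4.792×10^-3 H.
τ = L/R = (4.792×10^-3)/(200) = 2.396×10^-5 s.

τ ≈ 24.0 μs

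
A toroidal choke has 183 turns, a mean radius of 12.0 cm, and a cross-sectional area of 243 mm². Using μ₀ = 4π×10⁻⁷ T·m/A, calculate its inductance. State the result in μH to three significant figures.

For a thin toroid, L = μ₀N²A/(2πR).
L = (4π×10⁻⁷)(183)²(2.430×10^-4) / (2π×0.12 m) = 1.356×10^-5 H.

L ≈ 13.6 μH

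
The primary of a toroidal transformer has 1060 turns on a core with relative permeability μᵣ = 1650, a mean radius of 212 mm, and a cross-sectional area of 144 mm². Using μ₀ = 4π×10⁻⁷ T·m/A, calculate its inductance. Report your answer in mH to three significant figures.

For a thin toroid, L = μ₀μᵣN²A/(2πR).
L = (4π×10⁻⁷)(1650)(1060)²(1.440×10^-4) / (2π×0.212 m) = 0.2519 H.

L ≈ 252 mH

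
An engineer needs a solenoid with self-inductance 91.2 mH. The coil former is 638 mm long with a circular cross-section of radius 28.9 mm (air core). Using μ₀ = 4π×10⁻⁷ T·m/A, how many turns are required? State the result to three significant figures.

A = πr² = π(2.890×10^-2 m)² = 2.624×10^-3 m².
From L = μ₀N²A/ℓ, N = √(Lℓ / (μ₀A)).
N = √[(9.120×10^-2)(0.638) / ((4π×10⁻⁷)×2.624×10^-3)] = √(1.7647×10^7) ≈ 4200.8.

N ≈ 4200 turns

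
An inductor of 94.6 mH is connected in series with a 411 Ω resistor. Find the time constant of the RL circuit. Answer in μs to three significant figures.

τ = L/R = (9.460×10^-2 H)/(411 Ω) = 2.302×10^-4 s.

τ ≈ 230 μs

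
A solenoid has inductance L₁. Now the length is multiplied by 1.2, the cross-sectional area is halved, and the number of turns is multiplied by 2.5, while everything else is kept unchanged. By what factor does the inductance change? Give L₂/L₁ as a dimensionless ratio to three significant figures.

For a solenoid, L ∝ μᵣN²A/ℓ.
L₂/L₁ = (1.2)^-1 × (0.5) × (2.5)^2 = 2.60.

L₂/L₁ = 2.60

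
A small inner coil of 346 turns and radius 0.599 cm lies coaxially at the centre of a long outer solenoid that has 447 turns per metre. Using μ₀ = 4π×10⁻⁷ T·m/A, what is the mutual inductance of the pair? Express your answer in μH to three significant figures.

The outer solenoid produces a uniform field B₁ = μ₀n₁I₁ across the inner coil,
so the flux linkage is N₂Φ = N₂B₁A₂ = μ₀n₁N₂A₂·I₁, giving M = μ₀n₁N₂A₂.
A₂ = πr² = π(5.990×10^-3 m)² = 1.127×10^-4 m².
M = (4π×10⁻⁷)(447)(346)(1.127×10^-4) = 2.191×10^-5 H.

M ≈ 21.9 μH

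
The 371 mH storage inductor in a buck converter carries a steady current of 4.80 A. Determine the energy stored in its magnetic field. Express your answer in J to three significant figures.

U ≈ 4.27 J

Stored magnetic energy: U = ½LI².
U = ½(0.371 H)(4.80 A)² = 4.274 J.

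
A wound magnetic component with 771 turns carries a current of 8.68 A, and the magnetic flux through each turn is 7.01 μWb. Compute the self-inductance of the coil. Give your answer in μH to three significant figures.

Self-inductance is defined by L = NΦ_B/I (flux linkage over current).
L = (771)(7.010×10^-6 Wb)/(8.68 A) = 6.227×10^-4 H.

L ≈ 623 μH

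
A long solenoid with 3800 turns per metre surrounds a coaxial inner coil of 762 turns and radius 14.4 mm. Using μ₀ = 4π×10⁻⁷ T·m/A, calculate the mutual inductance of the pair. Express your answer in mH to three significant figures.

The outer solenoid produces a uniform field B₁ = μ₀n₁I₁ across the inner coil,
so the flux linkage is N₂Φ = N₂B₁A₂ = μ₀n₁N₂A₂·I₁, giving M = μ₀n₁N₂A₂.
A₂ = πr² = π(1.440×10^-2 m)² = 6.514×10^-4 m².
M = (4π×10⁻⁷)(3800)(762)(6.514×10^-4) = 2.370×10^-3 H.

M ≈ 2.37 mH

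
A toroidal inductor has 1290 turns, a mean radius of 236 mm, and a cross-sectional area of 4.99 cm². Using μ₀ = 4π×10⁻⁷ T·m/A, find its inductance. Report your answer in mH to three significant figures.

L ≈ 0.704 mH

For a thin toroid, L = μ₀N²A/(2πR).
L = (4π×10⁻⁷)(1290)²(4.990×10^-4) / (2π×0.236 m) = 7.037×10^-4 H.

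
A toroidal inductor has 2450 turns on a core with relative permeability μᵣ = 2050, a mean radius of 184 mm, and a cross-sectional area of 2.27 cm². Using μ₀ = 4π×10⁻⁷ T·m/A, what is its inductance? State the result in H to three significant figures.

L ≈ 3.04 H

For a thin toroid, L = μ₀μᵣN²A/(2πR).
L = (4π×10⁻⁷)(2050)(2450)²(2.270×10^-4) / (2π×0.184 m) = 3.036 H.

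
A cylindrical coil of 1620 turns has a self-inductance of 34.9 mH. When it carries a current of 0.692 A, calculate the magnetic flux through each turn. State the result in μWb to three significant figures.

Φ_B ≈ 14.9 μWb

From L = NΦ_B/I, the flux per turn is Φ_B = LI/N.
Φ_B = (3.490×10^-2 H)(0.692 A)/1620 = 1.491×10^-5 Wb.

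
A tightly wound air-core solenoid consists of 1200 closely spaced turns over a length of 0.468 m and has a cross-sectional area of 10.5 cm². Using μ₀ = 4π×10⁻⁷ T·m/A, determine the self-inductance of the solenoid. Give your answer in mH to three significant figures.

L ≈ 4.06 mH

A = 10.5 cm² = 1.050×10^-3 m².
For a long solenoid, L = μ₀N²A/ℓ.
L = (4π×10⁻⁷)(1200)²(1.050×10^-3)/(0.468 m) = 4.060×10^-3 H.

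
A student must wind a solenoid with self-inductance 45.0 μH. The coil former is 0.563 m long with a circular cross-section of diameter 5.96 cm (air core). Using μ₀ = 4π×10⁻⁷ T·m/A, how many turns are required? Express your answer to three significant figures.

N ≈ 85 turns

A = π(d/2)² = π(2.980×10^-2 m)² = 2.790×10^-3 m².
From L = μ₀N²A/ℓ, N = √(Lℓ / (μ₀A)).
N = √[(4.500×10^-5)(0.563) / ((4π×10⁻⁷)×2.790×10^-3)] = √(7.227×10^3) ≈ 85.0.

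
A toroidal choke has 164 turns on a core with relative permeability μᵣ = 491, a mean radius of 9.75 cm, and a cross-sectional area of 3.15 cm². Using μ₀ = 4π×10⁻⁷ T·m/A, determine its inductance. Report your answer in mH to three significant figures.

L ≈ 8.53 mH

For a thin toroid, L = μ₀μᵣN²A/(2πR).
L = (4π×10⁻⁷)(491)(164)²(3.150×10^-4) / (2π×9.750×10^-2 m) = 8.533×10^-3 H.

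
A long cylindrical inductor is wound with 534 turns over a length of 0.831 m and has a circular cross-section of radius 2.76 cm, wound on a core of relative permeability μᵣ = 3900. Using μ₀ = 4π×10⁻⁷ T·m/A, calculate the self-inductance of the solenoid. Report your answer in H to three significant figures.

A = πr² = π(2.760×10^-2 m)² = 2.393×10^-3 m².
For a long solenoid, L = μ₀μᵣN²A/ℓ.
L = (4π×10⁻⁷)(3900)(534)²(2.393×10^-3)/(0.831 m) = 4.0246 H.

L ≈ 4.02 H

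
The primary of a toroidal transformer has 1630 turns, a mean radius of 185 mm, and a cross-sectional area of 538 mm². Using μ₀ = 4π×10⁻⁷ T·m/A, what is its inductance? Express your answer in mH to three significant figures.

L ≈ 1.55 mH

For a thin toroid, L = μ₀N²A/(2πR).
L = (4π×10⁻⁷)(1630)²(5.380×10^-4) / (2π×0.185 m) = 1.545×10^-3 H.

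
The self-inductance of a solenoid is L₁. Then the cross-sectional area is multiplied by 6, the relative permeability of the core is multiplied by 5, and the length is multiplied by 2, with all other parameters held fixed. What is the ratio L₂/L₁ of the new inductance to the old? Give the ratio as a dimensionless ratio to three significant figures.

For a solenoid, L ∝ μᵣN²A/ℓ.
L₂/L₁ = (6) × (5) × (2)^-1 = 15.0.

L₂/L₁ = 15.0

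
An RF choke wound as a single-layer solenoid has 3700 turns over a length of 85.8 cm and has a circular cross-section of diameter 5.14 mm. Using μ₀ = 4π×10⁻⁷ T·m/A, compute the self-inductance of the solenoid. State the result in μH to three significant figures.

A = π(d/2)² = π(2.570×10^-3 m)² = 2.07499×10^-5 m².
For a long solenoid, L = μ₀N²A/ℓ.
L = (4π×10⁻⁷)(3700)²(2.07499×10^-5)/(0.858 m) = 4.160×10^-4 H.

L ≈ 416 μH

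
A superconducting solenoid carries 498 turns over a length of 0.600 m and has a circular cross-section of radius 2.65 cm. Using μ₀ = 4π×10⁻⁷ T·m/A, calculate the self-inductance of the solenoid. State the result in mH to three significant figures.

L ≈ 1.15 mH

A = πr² = π(2.650×10^-2 m)² = 2.206×10^-3 m².
For a long solenoid, L = μ₀N²A/ℓ.
L = (4π×10⁻⁷)(498)²(2.206×10^-3)/(0.6 m) = 1.146×10^-3 H.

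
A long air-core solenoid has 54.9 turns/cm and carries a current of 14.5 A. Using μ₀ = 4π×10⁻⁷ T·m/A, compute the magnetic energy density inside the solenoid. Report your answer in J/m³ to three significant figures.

u ≈ 3980 J/m³

B = μ₀nI = (4π×10⁻⁷)(5.490×10^3)(14.5) = 0.1 T.
u = B²/(2μ₀) = (0.1)²/(2×4π×10⁻⁷) = 3.982×10^3 J/m³.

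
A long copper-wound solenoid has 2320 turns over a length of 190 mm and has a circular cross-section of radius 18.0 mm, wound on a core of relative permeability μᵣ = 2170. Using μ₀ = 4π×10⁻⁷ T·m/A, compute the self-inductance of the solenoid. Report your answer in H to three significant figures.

L ≈ 78.6 H

A = πr² = π(1.800×10^-2 m)² = 1.018×10^-3 m².
For a long solenoid, L = μ₀μᵣN²A/ℓ.
L = (4π×10⁻⁷)(2170)(2320)²(1.018×10^-3)/(0.19 m) = 78.63 H.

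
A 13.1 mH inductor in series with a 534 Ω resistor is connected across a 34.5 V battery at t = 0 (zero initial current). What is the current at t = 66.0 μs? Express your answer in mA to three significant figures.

τ = L/R = 1.310×10^-2/534 = 2.453×10^-5 s; final current I_∞ = ε/R = 34.5/534 = 6.461×10^-2 A.
I(t) = I_∞(1 − e^(−t/τ)) with t/τ = 2.690.
I = (6.461×10^-2)(1 − e^(−2.690)) = 6.022×10^-2 A.

I ≈ 60.2 mA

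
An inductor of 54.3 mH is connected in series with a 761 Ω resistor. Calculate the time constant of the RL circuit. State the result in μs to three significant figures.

τ ≈ 71.4 μs

τ = L/R = (5.430×10^-2 H)/(761 Ω) = 7.135×10^-5 s.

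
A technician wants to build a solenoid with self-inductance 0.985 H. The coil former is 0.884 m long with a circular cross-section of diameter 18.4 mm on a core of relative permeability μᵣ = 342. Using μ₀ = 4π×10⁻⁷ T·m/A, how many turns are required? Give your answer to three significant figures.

N ≈ 2760 turns

A = π(d/2)² = π(9.200×10^-3 m)² = 2.659×10^-4 m².
From L = μ₀μᵣN²A/ℓ, N = √(Lℓ / (μ₀μᵣA)).
N = √[(0.985)(0.884) / ((4π×10⁻⁷)(342)×2.659×10^-4)] = √(7.620×10^6) ≈ 2760.3.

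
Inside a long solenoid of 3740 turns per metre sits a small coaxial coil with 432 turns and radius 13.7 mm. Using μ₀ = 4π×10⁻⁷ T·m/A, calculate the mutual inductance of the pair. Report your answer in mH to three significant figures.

The outer solenoid produces a uniform field B₁ = μ₀n₁I₁ across the inner coil,
so the flux linkage is N₂Φ = N₂B₁A₂ = μ₀n₁N₂A₂·I₁, giving M = μ₀n₁N₂A₂.
A₂ = πr² = π(1.370×10^-2 m)² = 5.896×10^-4 m².
M = (4π×10⁻⁷)(3740)(432)(5.896×10^-4) = 1.197×10^-3 H.

M ≈ 1.20 mH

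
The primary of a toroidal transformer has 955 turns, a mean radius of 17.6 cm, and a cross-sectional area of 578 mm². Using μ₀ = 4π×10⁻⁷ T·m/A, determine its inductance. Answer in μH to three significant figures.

For a thin toroid, L = μ₀N²A/(2πR).
L = (4π×10⁻⁷)(955)²(5.780×10^-4) / (2π×0.176 m) = 5.990×10^-4 H.

L ≈ 599 μH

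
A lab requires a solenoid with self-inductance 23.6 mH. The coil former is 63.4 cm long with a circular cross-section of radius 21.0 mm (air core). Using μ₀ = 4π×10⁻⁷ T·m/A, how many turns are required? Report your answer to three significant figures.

N ≈ 2930 turns

A = πr² = π(2.100×10^-2 m)² = 1.385×10^-3 m².
From L = μ₀N²A/ℓ, N = √(Lℓ / (μ₀A)).
N = √[(2.360×10^-2)(0.634) / ((4π×10⁻⁷)×1.385×10^-3)] = √(8.594×10^6) ≈ 2931.6.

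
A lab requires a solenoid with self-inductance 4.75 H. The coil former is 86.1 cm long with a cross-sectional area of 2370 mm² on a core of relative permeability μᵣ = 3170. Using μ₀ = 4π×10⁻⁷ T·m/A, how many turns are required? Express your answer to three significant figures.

N ≈ 658 turns

A = 2370 mm² = 2.370×10^-3 m².
From L = μ₀μᵣN²A/ℓ, N = √(Lℓ / (μ₀μᵣA)).
N = √[(4.75)(0.861) / ((4π×10⁻⁷)(3170)×2.370×10^-3)] = √(4.332×10^5) ≈ 658.2.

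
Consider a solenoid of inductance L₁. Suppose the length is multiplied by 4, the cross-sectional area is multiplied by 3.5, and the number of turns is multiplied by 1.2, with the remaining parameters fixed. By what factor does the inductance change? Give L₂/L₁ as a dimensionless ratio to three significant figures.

L₂/L₁ = 1.26

For a solenoid, L ∝ μᵣN²A/ℓ.
L₂/L₁ = (4)^-1 × (3.5) × (1.2)^2 = 1.26.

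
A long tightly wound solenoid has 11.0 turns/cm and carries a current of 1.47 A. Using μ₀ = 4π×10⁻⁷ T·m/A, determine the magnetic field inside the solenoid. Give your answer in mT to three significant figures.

B ≈ 2.03 mT

Inside a long solenoid, B = μ₀nI.
B = (4π×10⁻⁷)(1.100×10^3 m⁻¹)(1.47 A) = 2.032×10^-3 T.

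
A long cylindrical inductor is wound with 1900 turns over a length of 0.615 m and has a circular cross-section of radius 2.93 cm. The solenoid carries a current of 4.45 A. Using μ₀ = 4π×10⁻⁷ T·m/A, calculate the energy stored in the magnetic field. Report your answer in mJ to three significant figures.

U ≈ 197 mJ

A = πr² = π(2.930×10^-2 m)² = 2.697×10^-3 m².
L = μ₀N²A/ℓ = (4π×10⁻⁷)(1900)²(2.697×10^-3)/(0.615) = 1.989×10^-2 H.
U = ½LI² = ½(1.989×10^-2)(4.45)² = 0.197 J.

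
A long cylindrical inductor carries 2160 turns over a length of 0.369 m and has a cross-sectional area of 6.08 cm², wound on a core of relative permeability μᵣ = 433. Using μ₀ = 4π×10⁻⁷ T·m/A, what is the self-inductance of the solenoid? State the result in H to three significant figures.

L ≈ 4.18 H

A = 6.08 cm² = 6.080×10^-4 m².
For a long solenoid, L = μ₀μᵣN²A/ℓ.
L = (4π×10⁻⁷)(433)(2160)²(6.080×10^-4)/(0.369 m) = 4.183 H.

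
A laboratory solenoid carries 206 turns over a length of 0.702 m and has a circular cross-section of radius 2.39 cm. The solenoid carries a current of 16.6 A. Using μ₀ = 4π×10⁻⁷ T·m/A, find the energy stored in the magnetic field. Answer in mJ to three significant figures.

U ≈ 18.8 mJ

A = πr² = π(2.390×10^-2 m)² = 1.7945×10^-3 m².
L = μ₀N²A/ℓ = (4π×10⁻⁷)(206)²(1.7945×10^-3)/(0.702) = 1.363×10^-4 H.
U = ½LI² = ½(1.363×10^-4)(16.6)² = 1.878×10^-2 J.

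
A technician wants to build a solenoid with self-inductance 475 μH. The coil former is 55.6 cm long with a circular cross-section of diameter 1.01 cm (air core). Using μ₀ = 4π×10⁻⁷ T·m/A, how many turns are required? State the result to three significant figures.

A = π(d/2)² = π(5.050×10^-3 m)² = 8.012×10^-5 m².
From L = μ₀N²A/ℓ, N = √(Lℓ / (μ₀A)).
N = √[(4.750×10^-4)(0.556) / ((4π×10⁻⁷)×8.012×10^-5)] = √(2.623×10^6) ≈ 1619.6.

N ≈ 1620 turns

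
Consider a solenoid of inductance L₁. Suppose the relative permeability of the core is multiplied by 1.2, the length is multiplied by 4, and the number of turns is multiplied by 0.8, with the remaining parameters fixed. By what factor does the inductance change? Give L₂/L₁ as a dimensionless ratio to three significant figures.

For a solenoid, L ∝ μᵣN²A/ℓ.
L₂/L₁ = (1.2) × (4)^-1 × (0.8)^2 = 0.192.

L₂/L₁ = 0.192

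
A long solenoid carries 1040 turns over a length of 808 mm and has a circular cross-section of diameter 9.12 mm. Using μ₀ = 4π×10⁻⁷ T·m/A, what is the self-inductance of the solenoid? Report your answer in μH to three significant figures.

L ≈ 110 μH

A = π(d/2)² = π(4.560×10^-3 m)² = 6.533×10^-5 m².
For a long solenoid, L = μ₀N²A/ℓ.
L = (4π×10⁻⁷)(1040)²(6.533×10^-5)/(0.808 m) = 1.099×10^-4 H.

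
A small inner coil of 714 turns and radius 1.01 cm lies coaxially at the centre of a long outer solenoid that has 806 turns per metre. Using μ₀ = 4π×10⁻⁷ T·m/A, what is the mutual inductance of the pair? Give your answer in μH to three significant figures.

M ≈ 232 μH

The outer solenoid produces a uniform field B₁ = μ₀n₁I₁ across the inner coil,
so the flux linkage is N₂Φ = N₂B₁A₂ = μ₀n₁N₂A₂·I₁, giving M = μ₀n₁N₂A₂.
A₂ = πr² = π(1.010×10^-2 m)² = 3.2047×10^-4 m².
M = (4π×10⁻⁷)(806)(714)(3.2047×10^-4) = 2.318×10^-4 H.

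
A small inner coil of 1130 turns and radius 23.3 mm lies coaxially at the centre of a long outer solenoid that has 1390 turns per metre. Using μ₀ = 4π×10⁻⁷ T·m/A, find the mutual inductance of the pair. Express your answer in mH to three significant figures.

The outer solenoid produces a uniform field B₁ = μ₀n₁I₁ across the inner coil,
so the flux linkage is N₂Φ = N₂B₁A₂ = μ₀n₁N₂A₂·I₁, giving M = μ₀n₁N₂A₂.
A₂ = πr² = π(2.330×10^-2 m)² = 1.706×10^-3 m².
M = (4π×10⁻⁷)(1390)(1130)(1.706×10^-3) = 3.366×10^-3 H.

M ≈ 3.37 mH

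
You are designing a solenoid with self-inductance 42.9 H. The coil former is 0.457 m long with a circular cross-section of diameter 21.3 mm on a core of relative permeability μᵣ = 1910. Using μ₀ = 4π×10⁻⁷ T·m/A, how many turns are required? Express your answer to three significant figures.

N ≈ 4790 turns

A = π(d/2)² = π(1.065×10^-2 m)² = 3.563×10^-4 m².
From L = μ₀μᵣN²A/ℓ, N = √(Lℓ / (μ₀μᵣA)).
N = √[(42.9)(0.457) / ((4π×10⁻⁷)(1910)×3.563×10^-4)] = √(2.292×10^7) ≈ 4787.9.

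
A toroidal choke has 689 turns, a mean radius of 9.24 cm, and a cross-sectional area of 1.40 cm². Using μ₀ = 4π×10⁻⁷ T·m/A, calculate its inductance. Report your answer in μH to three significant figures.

For a thin toroid, L = μ₀N²A/(2πR).
L = (4π×10⁻⁷)(689)²(1.400×10^-4) / (2π×9.240×10^-2 m) = 1.439×10^-4 H.

L ≈ 144 μH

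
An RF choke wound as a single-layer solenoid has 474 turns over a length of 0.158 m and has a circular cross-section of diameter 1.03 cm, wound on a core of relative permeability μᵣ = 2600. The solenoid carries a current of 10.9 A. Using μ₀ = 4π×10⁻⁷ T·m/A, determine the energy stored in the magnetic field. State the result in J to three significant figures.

A = π(d/2)² = π(5.150×10^-3 m)² = 8.332×10^-5 m².
L = μ₀μᵣN²A/ℓ = (4π×10⁻⁷)(2600)(474)²(8.332×10^-5)/(0.158) = 0.3871 H.
U = ½LI² = ½(0.3871)(10.9)² = 23 J.

U ≈ 23.0 J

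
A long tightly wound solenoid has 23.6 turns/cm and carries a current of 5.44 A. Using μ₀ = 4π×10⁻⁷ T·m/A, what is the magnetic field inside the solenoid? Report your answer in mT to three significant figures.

B ≈ 16.1 mT

Inside a long solenoid, B = μ₀nI.
B = (4π×10⁻⁷)(2.360×10^3 m⁻¹)(5.44 A) = 1.613×10^-2 T.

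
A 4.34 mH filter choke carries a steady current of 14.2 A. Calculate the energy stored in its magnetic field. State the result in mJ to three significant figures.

Stored magnetic energy: U = ½LI².
U = ½(4.340×10^-3 H)(14.2 A)² = 0.4376 J.

U ≈ 438 mJ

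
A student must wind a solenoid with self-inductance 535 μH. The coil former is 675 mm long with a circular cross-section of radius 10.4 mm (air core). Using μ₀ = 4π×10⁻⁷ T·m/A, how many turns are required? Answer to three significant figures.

N ≈ 920 turns

A = πr² = π(1.040×10^-2 m)² = 3.398×10^-4 m².
From L = μ₀N²A/ℓ, N = √(Lℓ / (μ₀A)).
N = √[(5.350×10^-4)(0.675) / ((4π×10⁻⁷)×3.398×10^-4)] = √(8.457×10^5) ≈ 919.6.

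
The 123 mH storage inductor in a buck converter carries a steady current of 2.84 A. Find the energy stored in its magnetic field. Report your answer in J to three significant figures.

Stored magnetic energy: U = ½LI².
U = ½(0.123 H)(2.84 A)² = 0.496 J.

U ≈ 0.496 J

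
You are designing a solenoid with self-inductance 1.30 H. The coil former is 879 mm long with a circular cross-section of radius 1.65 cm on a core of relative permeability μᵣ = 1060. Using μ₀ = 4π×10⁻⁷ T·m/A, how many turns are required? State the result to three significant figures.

N ≈ 1000 turns

A = πr² = π(1.650×10^-2 m)² = 8.553×10^-4 m².
From L = μ₀μᵣN²A/ℓ, N = √(Lℓ / (μ₀μᵣA)).
N = √[(1.3)(0.879) / ((4π×10⁻⁷)(1060)×8.553×10^-4)] = √(1.003×10^6) ≈ 1001.5.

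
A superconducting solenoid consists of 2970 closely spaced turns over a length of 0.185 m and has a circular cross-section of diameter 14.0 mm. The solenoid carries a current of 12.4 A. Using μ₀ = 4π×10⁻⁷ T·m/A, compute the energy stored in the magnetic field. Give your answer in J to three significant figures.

U ≈ 0.709 J

A = π(d/2)² = π(7.000×10^-3 m)² = 1.539×10^-4 m².
L = μ₀N²A/ℓ = (4π×10⁻⁷)(2970)²(1.539×10^-4)/(0.185) = 9.224×10^-3 H.
U = ½LI² = ½(9.224×10^-3)(12.4)² = 0.7091 J.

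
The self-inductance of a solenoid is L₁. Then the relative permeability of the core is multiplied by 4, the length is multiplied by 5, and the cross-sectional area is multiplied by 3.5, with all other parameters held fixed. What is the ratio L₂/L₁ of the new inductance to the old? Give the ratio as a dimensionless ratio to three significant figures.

For a solenoid, L ∝ μᵣN²A/ℓ.
L₂/L₁ = (4) × (5)^-1 × (3.5) = 2.80.

L₂/L₁ = 2.80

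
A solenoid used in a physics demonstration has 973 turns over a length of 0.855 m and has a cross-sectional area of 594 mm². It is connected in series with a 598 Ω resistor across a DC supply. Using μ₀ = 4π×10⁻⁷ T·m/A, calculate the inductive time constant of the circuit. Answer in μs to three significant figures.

A = 594 mm² = 5.940×10^-4 m².
L = μ₀N²A/ℓ = (4π×10⁻⁷)(973)²(5.940×10^-4)/(0.855) = 8.265×10^-4 H.
τ = L/R = (8.265×10^-4)/(598) = 1.382×10^-6 s.

τ ≈ 1.38 μs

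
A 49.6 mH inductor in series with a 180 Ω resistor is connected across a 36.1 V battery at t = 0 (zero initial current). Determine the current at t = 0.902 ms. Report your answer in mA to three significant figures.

τ = L/R = 4.960×10^-2/180 = 2.756×10^-4 s; final current I_∞ = ε/R = 36.1/180 = 0.2006 A.
I(t) = I_∞(1 − e^(−t/τ)) with t/τ = 3.273.
I = (0.2006)(1 − e^(−3.273)) = 0.193 A.

I ≈ 193 mA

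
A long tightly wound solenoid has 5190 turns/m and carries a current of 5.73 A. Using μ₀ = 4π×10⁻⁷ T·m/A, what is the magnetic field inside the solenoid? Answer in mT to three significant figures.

B ≈ 37.4 mT

Inside a long solenoid, B = μ₀nI.
B = (4π×10⁻⁷)(5.190×10^3 m⁻¹)(5.73 A) = 3.737×10^-2 T.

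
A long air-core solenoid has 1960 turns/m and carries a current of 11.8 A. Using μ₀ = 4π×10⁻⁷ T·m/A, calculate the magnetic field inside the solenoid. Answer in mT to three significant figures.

Inside a long solenoid, B = μ₀nI.
B = (4π×10⁻⁷)(1.960×10^3 m⁻¹)(11.8 A) = 2.906×10^-2 T.

B ≈ 29.1 mT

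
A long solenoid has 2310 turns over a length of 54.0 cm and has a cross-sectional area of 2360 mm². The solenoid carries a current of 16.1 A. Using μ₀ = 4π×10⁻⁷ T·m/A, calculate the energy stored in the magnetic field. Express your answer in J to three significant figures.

A = 2360 mm² = 2.360×10^-3 m².
L = μ₀N²A/ℓ = (4π×10⁻⁷)(2310)²(2.360×10^-3)/(0.54) = 2.931×10^-2 H.
U = ½LI² = ½(2.931×10^-2)(16.1)² = 3.798 J.

U ≈ 3.80 J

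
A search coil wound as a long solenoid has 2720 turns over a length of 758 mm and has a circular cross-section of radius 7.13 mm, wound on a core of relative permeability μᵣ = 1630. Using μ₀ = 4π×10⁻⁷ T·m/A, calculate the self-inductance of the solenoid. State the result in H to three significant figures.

A = πr² = π(7.130×10^-3 m)² = 1.597×10^-4 m².
For a long solenoid, L = μ₀μᵣN²A/ℓ.
L = (4π×10⁻⁷)(1630)(2720)²(1.597×10^-4)/(0.758 m) = 3.193 H.

L ≈ 3.19 H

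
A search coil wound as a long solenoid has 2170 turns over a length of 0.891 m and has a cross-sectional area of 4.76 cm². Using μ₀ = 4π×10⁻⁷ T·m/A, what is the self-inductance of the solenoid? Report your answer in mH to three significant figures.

L ≈ 3.16 mH

A = 4.76 cm² = 4.760×10^-4 m².
For a long solenoid, L = μ₀N²A/ℓ.
L = (4π×10⁻⁷)(2170)²(4.760×10^-4)/(0.891 m) = 3.161×10^-3 H.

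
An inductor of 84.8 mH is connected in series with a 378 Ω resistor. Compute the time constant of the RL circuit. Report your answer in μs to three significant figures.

τ = L/R = (8.480×10^-2 H)/(378 Ω) = 2.243×10^-4 s.

τ ≈ 224 μs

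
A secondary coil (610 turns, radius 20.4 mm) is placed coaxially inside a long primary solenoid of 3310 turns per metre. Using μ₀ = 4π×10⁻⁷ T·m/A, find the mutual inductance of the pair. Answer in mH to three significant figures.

M ≈ 3.32 mH

The outer solenoid produces a uniform field B₁ = μ₀n₁I₁ across the inner coil,
so the flux linkage is N₂Φ = N₂B₁A₂ = μ₀n₁N₂A₂·I₁, giving M = μ₀n₁N₂A₂.
A₂ = πr² = π(2.040×10^-2 m)² = 1.307×10^-3 m².
M = (4π×10⁻⁷)(3310)(610)(1.307×10^-3) = 3.317×10^-3 H.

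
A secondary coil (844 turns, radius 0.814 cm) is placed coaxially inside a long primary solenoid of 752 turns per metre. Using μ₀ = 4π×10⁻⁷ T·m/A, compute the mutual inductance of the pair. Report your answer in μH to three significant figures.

M ≈ 166 μH

The outer solenoid produces a uniform field B₁ = μ₀n₁I₁ across the inner coil,
so the flux linkage is N₂Φ = N₂B₁A₂ = μ₀n₁N₂A₂·I₁, giving M = μ₀n₁N₂A₂.
A₂ = πr² = π(8.140×10^-3 m)² = 2.082×10^-4 m².
M = (4π×10⁻⁷)(752)(844)(2.082×10^-4) = 1.660×10^-4 H.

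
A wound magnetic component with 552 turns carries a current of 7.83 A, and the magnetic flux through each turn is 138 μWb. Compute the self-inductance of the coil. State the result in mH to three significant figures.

L ≈ 9.73 mH

Self-inductance is defined by L = NΦ_B/I (flux linkage over current).
L = (552)(1.380×10^-4 Wb)/(7.83 A) = 9.729×10^-3 H.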